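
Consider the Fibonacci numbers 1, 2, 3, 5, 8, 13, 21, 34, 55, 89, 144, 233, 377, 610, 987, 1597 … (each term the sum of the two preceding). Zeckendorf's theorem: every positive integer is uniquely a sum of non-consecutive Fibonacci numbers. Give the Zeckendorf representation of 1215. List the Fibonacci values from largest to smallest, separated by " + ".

987 + 144 + 55 + 21 + 8

take 987 (≤ 1215); 1215 − 987 = 228
take 144 (≤ 228); 228 − 144 = 84
take 55 (≤ 84); 84 − 55 = 29
take 21 (≤ 29); 29 − 21 = 8
take 8 (≤ 8); 8 − 8 = 0
So 1215 = 987 + 144 + 55 + 21 + 8, with no two terms consecutive in the sequence.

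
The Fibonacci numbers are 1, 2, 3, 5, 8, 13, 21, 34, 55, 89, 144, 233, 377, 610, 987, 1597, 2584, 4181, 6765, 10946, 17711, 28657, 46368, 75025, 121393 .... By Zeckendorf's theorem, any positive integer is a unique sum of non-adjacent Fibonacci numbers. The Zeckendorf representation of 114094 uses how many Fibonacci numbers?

7

Greedily peel off the largest Fibonacci term at each step:
take 75025 (≤ 114094); 114094 − 75025 = 39069
take 28657 (≤ 39069); 39069 − 28657 = 10412
take 6765 (≤ 10412); 10412 − 6765 = 3647
take 2584 (≤ 3647); 3647 − 2584 = 1063
take 987 (≤ 1063); 1063 − 987 = 76
take 55 (≤ 76); 76 − 55 = 21
take 21 (≤ 21); 21 − 21 = 0
114094 = 75025 + 28657 + 6765 + 2584 + 987 + 55 + 21, which has 7 terms.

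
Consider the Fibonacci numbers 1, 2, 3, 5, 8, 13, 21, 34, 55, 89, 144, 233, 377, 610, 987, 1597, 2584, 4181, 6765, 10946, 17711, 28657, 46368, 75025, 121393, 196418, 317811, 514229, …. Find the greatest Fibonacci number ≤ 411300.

317811 ≤ 411300 < 514229, so the largest Fibonacci number not exceeding 411300 is 317811.

317811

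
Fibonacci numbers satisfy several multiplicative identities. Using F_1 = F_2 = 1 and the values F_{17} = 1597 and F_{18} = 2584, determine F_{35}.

By F_{2k+1} = F_k² + F_{k+1}²: F_{35} = 1597² + 2584² = 2550409 + 6677056 = 9227465.

9227465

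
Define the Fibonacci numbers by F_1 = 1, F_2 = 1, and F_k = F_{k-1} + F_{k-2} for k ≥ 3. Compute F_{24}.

Iterating the recurrence up to F_{17} = 1597 and F_{16} = 987:
F_{18} = F_{17} + F_{16} = 1597 + 987 = 2584
F_{19} = F_{18} + F_{17} = 2584 + 1597 = 4181
F_{20} = F_{19} + F_{18} = 4181 + 2584 = 6765
F_{21} = F_{20} + F_{19} = 6765 + 4181 = 10946
F_{22} = F_{21} + F_{20} = 10946 + 6765 = 17711
F_{23} = F_{22} + F_{21} = 17711 + 10946 = 28657
F_{24} = F_{23} + F_{22} = 28657 + 17711 = 46368

46368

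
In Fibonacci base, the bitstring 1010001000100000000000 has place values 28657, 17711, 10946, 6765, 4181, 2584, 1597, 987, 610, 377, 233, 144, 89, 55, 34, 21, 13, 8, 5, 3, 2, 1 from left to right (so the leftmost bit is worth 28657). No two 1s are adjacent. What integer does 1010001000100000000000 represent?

Summing the place values of the 1 bits: 28657 + 10946 + 1597 + 233 = 41433.

41433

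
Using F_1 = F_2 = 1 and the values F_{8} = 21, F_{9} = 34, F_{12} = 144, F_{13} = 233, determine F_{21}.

By the addition formula F_{m+n} = F_m F_{n+1} + F_{m−1} F_n with m=13, n=8: F_{21} = 233·34 + 144·21 = 7922 + 3024 = 10946.

10946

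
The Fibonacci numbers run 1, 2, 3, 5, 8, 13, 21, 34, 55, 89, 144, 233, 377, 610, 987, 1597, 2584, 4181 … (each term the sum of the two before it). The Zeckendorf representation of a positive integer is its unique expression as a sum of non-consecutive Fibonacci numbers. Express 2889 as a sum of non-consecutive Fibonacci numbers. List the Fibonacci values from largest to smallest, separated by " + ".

2584 + 233 + 55 + 13 + 3 + 1

Greedily peel off the largest Fibonacci term at each step:
largest Fibonacci ≤ 2889 is 2584; 2889 − 2584 = 305
largest Fibonacci ≤ 305 is 233; 305 − 233 = 72
largest Fibonacci ≤ 72 is 55; 72 − 55 = 17
largest Fibonacci ≤ 17 is 13; 17 − 13 = 4
largest Fibonacci ≤ 4 is 3; 4 − 3 = 1
largest Fibonacci ≤ 1 is 1; 1 − 1 = 0
So 2889 = 2584 + 233 + 55 + 13 + 3 + 1, with no two terms consecutive in the sequence.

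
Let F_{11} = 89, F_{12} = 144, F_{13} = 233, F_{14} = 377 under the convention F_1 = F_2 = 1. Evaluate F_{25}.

By the addition formula F_{m+n} = F_m F_{n+1} + F_{m−1} F_n with m=14, n=11: F_{25} = 377·144 + 233·89 = 54288 + 20737 = 75025.

75025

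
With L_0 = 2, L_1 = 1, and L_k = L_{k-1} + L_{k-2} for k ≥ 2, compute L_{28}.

Iterating the recurrence up to L_{23} = 64079 and L_{22} = 39603:
L_{24} = L_{23} + L_{22} = 64079 + 39603 = 103682
L_{25} = L_{24} + L_{23} = 103682 + 64079 = 167761
L_{26} = L_{25} + L_{24} = 167761 + 103682 = 271443
L_{27} = L_{26} + L_{25} = 271443 + 167761 = 439204
L_{28} = L_{27} + L_{26} = 439204 + 271443 = 710647

710647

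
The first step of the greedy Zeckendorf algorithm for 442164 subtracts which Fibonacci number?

317811 ≤ 442164 < 514229, so the largest Fibonacci number not exceeding 442164 is 317811.

317811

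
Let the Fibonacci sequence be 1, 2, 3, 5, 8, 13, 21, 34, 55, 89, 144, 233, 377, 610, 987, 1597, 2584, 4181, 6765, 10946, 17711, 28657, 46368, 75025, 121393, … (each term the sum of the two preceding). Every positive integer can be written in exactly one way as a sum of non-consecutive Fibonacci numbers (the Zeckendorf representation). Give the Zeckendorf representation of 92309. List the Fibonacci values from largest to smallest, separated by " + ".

largest Fibonacci ≤ 92309 is 75025; 92309 − 75025 = 17284
largest Fibonacci ≤ 17284 is 10946; 17284 − 10946 = 6338
largest Fibonacci ≤ 6338 is 4181; 6338 − 4181 = 2157
largest Fibonacci ≤ 2157 is 1597; 2157 − 1597 = 560
largest Fibonacci ≤ 560 is 377; 560 − 377 = 183
largest Fibonacci ≤ 183 is 144; 183 − 144 = 39
largest Fibonacci ≤ 39 is 34; 39 − 34 = 5
largest Fibonacci ≤ 5 is 5; 5 − 5 = 0
So 92309 = 75025 + 10946 + 4181 + 1597 + 377 + 144 + 34 + 5, with no two terms consecutive in the sequence.

75025 + 10946 + 4181 + 1597 + 377 + 144 + 34 + 5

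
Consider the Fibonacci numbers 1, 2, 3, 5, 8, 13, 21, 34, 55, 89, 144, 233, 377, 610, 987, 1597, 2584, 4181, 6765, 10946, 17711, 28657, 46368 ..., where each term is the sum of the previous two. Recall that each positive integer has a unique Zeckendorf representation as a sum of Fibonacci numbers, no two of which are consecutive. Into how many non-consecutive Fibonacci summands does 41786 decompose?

Greedily peel off the largest Fibonacci term at each step:
28657 ≤ 41786 < 46368, so take 28657; remainder 13129
10946 ≤ 13129 < 17711, so take 10946; remainder 2183
1597 ≤ 2183 < 2584, so take 1597; remainder 586
377 ≤ 586 < 610, so take 377; remainder 209
144 ≤ 209 < 233, so take 144; remainder 65
55 ≤ 65 < 89, so take 55; remainder 10
8 ≤ 10 < 13, so take 8; remainder 2
2 ≤ 2 < 3, so take 2; remainder 0
41786 = 28657 + 10946 + 1597 + 377 + 144 + 55 + 8 + 2, which has 8 terms.

8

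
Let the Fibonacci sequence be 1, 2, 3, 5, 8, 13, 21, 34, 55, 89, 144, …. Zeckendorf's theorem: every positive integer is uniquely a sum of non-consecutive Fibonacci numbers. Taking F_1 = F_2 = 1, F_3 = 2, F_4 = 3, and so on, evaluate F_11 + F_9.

F_11 + F_9 = 89 + 34 = 123.

123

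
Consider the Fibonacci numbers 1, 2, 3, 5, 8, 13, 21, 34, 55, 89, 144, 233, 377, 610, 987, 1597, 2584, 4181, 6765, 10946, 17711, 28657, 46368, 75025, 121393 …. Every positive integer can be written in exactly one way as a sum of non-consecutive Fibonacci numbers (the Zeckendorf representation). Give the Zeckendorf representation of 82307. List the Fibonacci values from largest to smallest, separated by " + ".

75025 + 6765 + 377 + 89 + 34 + 13 + 3 + 1

82307: greatest Fibonacci not exceeding it is 75025, leaving 7282
7282: greatest Fibonacci not exceeding it is 6765, leaving 517
517: greatest Fibonacci not exceeding it is 377, leaving 140
140: greatest Fibonacci not exceeding it is 89, leaving 51
51: greatest Fibonacci not exceeding it is 34, leaving 17
17: greatest Fibonacci not exceeding it is 13, leaving 4
4: greatest Fibonacci not exceeding it is 3, leaving 1
1: greatest Fibonacci not exceeding it is 1, leaving 0
So 82307 = 75025 + 6765 + 377 + 89 + 34 + 13 + 3 + 1, with no two terms consecutive in the sequence.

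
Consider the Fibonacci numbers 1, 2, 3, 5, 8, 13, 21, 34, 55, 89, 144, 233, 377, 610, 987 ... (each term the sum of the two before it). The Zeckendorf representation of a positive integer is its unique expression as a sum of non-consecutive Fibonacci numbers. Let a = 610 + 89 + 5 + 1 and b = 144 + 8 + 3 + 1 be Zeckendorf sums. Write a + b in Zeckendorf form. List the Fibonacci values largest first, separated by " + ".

610 + 233 + 13 + 5

The two numbers are 705 and 156, so their sum is 861.
Greedily peel off the largest Fibonacci term at each step:
largest Fibonacci ≤ 861 is 610; 861 − 610 = 251
largest Fibonacci ≤ 251 is 233; 251 − 233 = 18
largest Fibonacci ≤ 18 is 13; 18 − 13 = 5
largest Fibonacci ≤ 5 is 5; 5 − 5 = 0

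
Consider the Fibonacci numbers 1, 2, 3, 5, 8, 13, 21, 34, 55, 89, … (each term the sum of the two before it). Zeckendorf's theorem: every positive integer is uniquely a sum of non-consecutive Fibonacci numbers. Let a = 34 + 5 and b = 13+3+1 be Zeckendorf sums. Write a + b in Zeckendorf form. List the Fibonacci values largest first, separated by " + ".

55 + 1

The two numbers are 39 and 17, so their sum is 56.
56 − 55 = 1
1 − 1 = 0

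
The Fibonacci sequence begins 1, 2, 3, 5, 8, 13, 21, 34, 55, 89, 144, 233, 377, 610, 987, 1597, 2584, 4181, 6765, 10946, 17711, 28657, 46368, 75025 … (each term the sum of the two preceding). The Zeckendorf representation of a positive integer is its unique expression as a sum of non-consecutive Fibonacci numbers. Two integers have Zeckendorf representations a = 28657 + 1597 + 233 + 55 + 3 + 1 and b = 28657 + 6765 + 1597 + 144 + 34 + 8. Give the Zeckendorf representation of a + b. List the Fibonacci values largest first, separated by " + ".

The two numbers are 30546 and 37205, so their sum is 67751.
Repeatedly subtract the largest Fibonacci number that fits:
67751: greatest Fibonacci not exceeding it is 46368, leaving 21383
21383: greatest Fibonacci not exceeding it is 17711, leaving 3672
3672: greatest Fibonacci not exceeding it is 2584, leaving 1088
1088: greatest Fibonacci not exceeding it is 987, leaving 101
101: greatest Fibonacci not exceeding it is 89, leaving 12
12: greatest Fibonacci not exceeding it is 8, leaving 4
4: greatest Fibonacci not exceeding it is 3, leaving 1
1: greatest Fibonacci not exceeding it is 1, leaving 0

46368 + 17711 + 2584 + 987 + 89 + 8 + 3 + 1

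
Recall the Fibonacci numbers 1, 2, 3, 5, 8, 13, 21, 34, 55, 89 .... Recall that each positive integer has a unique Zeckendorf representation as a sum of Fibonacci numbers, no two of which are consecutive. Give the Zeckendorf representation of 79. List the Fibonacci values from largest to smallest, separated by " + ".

55 ≤ 79 < 89, so take 55; remainder 24
21 ≤ 24 < 34, so take 21; remainder 3
3 ≤ 3 < 5, so take 3; remainder 0
So 79 = 55 + 21 + 3, with no two terms consecutive in the sequence.

55 + 21 + 3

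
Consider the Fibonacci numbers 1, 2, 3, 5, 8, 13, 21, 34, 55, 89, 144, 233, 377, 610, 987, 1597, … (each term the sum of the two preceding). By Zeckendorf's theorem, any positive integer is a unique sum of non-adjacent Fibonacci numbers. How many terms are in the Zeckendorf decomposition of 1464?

5

1464: greatest Fibonacci not exceeding it is 987, leaving 477
477: greatest Fibonacci not exceeding it is 377, leaving 100
100: greatest Fibonacci not exceeding it is 89, leaving 11
11: greatest Fibonacci not exceeding it is 8, leaving 3
3: greatest Fibonacci not exceeding it is 3, leaving 0
1464 = 987 + 377 + 89 + 8 + 3, which has 5 terms.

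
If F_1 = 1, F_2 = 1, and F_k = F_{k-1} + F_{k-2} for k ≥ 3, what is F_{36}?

14930352

Iterating the recurrence up to F_{31} = 1346269 and F_{30} = 832040:
F_{32} = F_{31} + F_{30} = 1346269 + 832040 = 2178309
F_{33} = F_{32} + F_{31} = 2178309 + 1346269 = 3524578
F_{34} = F_{33} + F_{32} = 3524578 + 2178309 = 5702887
F_{35} = F_{34} + F_{33} = 5702887 + 3524578 = 9227465
F_{36} = F_{35} + F_{34} = 9227465 + 5702887 = 14930352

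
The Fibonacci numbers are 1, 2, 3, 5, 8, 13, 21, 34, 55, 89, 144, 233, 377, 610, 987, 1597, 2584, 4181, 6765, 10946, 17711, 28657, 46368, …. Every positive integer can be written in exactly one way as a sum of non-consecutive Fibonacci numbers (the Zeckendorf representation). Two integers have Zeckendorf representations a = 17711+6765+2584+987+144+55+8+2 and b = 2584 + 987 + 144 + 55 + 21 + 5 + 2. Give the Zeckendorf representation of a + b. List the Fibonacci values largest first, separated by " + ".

28657 + 2584 + 610 + 144 + 55 + 3 + 1

The two numbers are 28256 and 3798, so their sum is 32054.
Greedily peel off the largest Fibonacci term at each step:
largest Fibonacci ≤ 32054 is 28657; 32054 − 28657 = 3397
largest Fibonacci ≤ 3397 is 2584; 3397 − 2584 = 813
largest Fibonacci ≤ 813 is 610; 813 − 610 = 203
largest Fibonacci ≤ 203 is 144; 203 − 144 = 59
largest Fibonacci ≤ 59 is 55; 59 − 55 = 4
largest Fibonacci ≤ 4 is 3; 4 − 3 = 1
largest Fibonacci ≤ 1 is 1; 1 − 1 = 0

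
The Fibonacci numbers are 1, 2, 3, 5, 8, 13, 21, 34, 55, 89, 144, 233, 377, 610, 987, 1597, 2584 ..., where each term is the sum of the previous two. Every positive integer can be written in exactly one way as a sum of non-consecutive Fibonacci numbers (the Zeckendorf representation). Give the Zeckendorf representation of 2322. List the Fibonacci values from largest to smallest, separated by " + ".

1597 + 610 + 89 + 21 + 5

subtract 1597 from 2322: 725 remains
subtract 610 from 725: 115 remains
subtract 89 from 115: 26 remains
subtract 21 from 26: 5 remains
subtract 5 from 5: 0 remains
So 2322 = 1597 + 610 + 89 + 21 + 5, with no two terms consecutive in the sequence.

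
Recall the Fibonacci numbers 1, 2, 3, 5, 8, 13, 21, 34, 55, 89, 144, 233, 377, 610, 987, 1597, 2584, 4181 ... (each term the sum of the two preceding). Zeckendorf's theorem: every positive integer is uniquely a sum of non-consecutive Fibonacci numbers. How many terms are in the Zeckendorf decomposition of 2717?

5

Greedy algorithm:
largest Fibonacci ≤ 2717 is 2584; 2717 − 2584 = 133
largest Fibonacci ≤ 133 is 89; 133 − 89 = 44
largest Fibonacci ≤ 44 is 34; 44 − 34 = 10
largest Fibonacci ≤ 10 is 8; 10 − 8 = 2
largest Fibonacci ≤ 2 is 2; 2 − 2 = 0
2717 = 2584 + 89 + 34 + 8 + 2, which has 5 terms.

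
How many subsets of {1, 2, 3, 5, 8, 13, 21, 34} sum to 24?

5

Each representation comes from the Zeckendorf form by replacing some F_k with F_{k−1} + F_{k−2} where possible.
24 = 21+3 = 21+2+1 = 13+8+3 = 13+8+2+1 = … (1 more), for 5 in all.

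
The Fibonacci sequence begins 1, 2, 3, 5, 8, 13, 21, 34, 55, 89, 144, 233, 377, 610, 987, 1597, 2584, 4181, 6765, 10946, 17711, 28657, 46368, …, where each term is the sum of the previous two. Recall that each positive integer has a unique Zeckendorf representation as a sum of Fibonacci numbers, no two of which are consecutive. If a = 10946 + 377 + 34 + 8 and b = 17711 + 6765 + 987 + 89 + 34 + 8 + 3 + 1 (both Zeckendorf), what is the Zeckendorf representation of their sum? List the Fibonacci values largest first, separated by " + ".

28657 + 6765 + 987 + 377 + 144 + 21 + 8 + 3 + 1

The two numbers are 11365 and 25598, so their sum is 36963.
take 28657 (≤ 36963); 36963 − 28657 = 8306
take 6765 (≤ 8306); 8306 − 6765 = 1541
take 987 (≤ 1541); 1541 − 987 = 554
take 377 (≤ 554); 554 − 377 = 177
take 144 (≤ 177); 177 − 144 = 33
take 21 (≤ 33); 33 − 21 = 12
take 8 (≤ 12); 12 − 8 = 4
take 3 (≤ 4); 4 − 3 = 1
take 1 (≤ 1); 1 − 1 = 0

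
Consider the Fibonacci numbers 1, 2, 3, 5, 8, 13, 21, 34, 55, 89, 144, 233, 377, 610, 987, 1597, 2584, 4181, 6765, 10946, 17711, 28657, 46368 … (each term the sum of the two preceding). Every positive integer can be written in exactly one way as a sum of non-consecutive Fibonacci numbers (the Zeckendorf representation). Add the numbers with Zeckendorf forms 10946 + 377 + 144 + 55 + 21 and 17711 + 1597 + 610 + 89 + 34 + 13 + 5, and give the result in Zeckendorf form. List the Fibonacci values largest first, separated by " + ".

28657 + 2584 + 233 + 89 + 34 + 5

The two numbers are 11543 and 20059, so their sum is 31602.
31602 − 28657 = 2945
2945 − 2584 = 361
361 − 233 = 128
128 − 89 = 39
39 − 34 = 5
5 − 5 = 0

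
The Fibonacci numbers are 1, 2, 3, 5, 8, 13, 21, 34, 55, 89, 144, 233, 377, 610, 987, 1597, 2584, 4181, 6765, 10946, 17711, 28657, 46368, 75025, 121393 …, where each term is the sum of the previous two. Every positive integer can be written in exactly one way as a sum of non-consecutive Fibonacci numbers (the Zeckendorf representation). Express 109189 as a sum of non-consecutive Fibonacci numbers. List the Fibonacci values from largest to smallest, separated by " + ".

75025 + 28657 + 4181 + 987 + 233 + 89 + 13 + 3 + 1

109189 − 75025 = 34164
34164 − 28657 = 5507
5507 − 4181 = 1326
1326 − 987 = 339
339 − 233 = 106
106 − 89 = 17
17 − 13 = 4
4 − 3 = 1
1 − 1 = 0
So 109189 = 75025 + 28657 + 4181 + 987 + 233 + 89 + 13 + 3 + 1, with no two terms consecutive in the sequence.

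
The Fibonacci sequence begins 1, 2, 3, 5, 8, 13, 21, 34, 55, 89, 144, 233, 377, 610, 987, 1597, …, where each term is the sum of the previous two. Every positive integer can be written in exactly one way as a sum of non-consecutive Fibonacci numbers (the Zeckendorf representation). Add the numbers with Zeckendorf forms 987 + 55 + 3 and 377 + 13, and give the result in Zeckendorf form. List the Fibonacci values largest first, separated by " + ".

The two numbers are 1045 and 390, so their sum is 1435.
987 ≤ 1435 < 1597, so take 987; remainder 448
377 ≤ 448 < 610, so take 377; remainder 71
55 ≤ 71 < 89, so take 55; remainder 16
13 ≤ 16 < 21, so take 13; remainder 3
3 ≤ 3 < 5, so take 3; remainder 0

987 + 377 + 55 + 13 + 3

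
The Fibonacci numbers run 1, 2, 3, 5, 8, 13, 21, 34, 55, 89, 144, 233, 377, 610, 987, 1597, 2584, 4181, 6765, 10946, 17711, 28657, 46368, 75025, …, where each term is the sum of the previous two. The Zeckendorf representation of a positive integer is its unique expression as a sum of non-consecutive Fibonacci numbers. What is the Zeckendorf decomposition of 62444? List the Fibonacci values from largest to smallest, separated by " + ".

46368 ≤ 62444 < 75025, so take 46368; remainder 16076
10946 ≤ 16076 < 17711, so take 10946; remainder 5130
4181 ≤ 5130 < 6765, so take 4181; remainder 949
610 ≤ 949 < 987, so take 610; remainder 339
233 ≤ 339 < 377, so take 233; remainder 106
89 ≤ 106 < 144, so take 89; remainder 17
13 ≤ 17 < 21, so take 13; remainder 4
3 ≤ 4 < 5, so take 3; remainder 1
1 ≤ 1 < 2, so take 1; remainder 0
So 62444 = 46368 + 10946 + 4181 + 610 + 233 + 89 + 13 + 3 + 1, with no two terms consecutive in the sequence.

46368 + 10946 + 4181 + 610 + 233 + 89 + 13 + 3 + 1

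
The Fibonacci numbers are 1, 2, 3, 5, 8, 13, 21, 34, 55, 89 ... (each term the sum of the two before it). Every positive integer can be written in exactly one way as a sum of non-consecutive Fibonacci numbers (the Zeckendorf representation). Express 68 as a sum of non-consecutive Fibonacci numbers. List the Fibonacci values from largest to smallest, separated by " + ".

Greedily peel off the largest Fibonacci term at each step:
subtract 55 from 68: 13 remains
subtract 13 from 13: 0 remains
So 68 = 55 + 13, with no two terms consecutive in the sequence.

55 + 13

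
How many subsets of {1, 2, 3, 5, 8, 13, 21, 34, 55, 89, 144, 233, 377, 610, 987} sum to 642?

Each representation comes from the Zeckendorf form by replacing some F_k with F_{k−1} + F_{k−2} where possible.
642 = 610+21+8+3 = 610+21+8+2+1 = 377+233+21+8+3 = 610+21+5+3+2+1 = 377+233+21+8+2+1 = … (11 more), for 16 in all.

16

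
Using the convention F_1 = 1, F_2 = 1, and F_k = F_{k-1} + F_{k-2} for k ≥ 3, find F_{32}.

2178309

Iterating the recurrence up to F_{25} = 75025 and F_{24} = 46368:
F_{26} = F_{25} + F_{24} = 75025 + 46368 = 121393
F_{27} = F_{26} + F_{25} = 121393 + 75025 = 196418
F_{28} = F_{27} + F_{26} = 196418 + 121393 = 317811
F_{29} = F_{28} + F_{27} = 317811 + 196418 = 514229
F_{30} = F_{29} + F_{28} = 514229 + 317811 = 832040
F_{31} = F_{30} + F_{29} = 832040 + 514229 = 1346269
F_{32} = F_{31} + F_{30} = 1346269 + 832040 = 2178309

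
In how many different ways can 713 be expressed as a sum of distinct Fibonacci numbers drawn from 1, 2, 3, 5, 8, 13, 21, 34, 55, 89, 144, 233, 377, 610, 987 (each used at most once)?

713 = 610+89+13+1 = 610+89+8+5+1 = 610+55+34+13+1 = 377+233+89+13+1 = … (17 more), for 21 in all.

21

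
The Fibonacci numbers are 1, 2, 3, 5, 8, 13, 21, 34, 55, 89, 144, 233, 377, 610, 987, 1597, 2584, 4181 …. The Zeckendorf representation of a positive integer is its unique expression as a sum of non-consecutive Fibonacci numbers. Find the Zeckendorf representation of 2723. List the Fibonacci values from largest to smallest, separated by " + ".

Repeatedly subtract the largest Fibonacci number that fits:
2723 − 2584 = 139
139 − 89 = 50
50 − 34 = 16
16 − 13 = 3
3 − 3 = 0
So 2723 = 2584 + 89 + 34 + 13 + 3, with no two terms consecutive in the sequence.

2584 + 89 + 34 + 13 + 3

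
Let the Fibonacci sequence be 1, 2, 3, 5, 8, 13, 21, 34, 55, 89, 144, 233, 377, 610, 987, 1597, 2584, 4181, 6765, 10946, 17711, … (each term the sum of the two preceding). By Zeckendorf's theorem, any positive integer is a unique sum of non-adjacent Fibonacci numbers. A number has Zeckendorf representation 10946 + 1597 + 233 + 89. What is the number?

10946 + 1597 + 233 + 89 = 12865.

12865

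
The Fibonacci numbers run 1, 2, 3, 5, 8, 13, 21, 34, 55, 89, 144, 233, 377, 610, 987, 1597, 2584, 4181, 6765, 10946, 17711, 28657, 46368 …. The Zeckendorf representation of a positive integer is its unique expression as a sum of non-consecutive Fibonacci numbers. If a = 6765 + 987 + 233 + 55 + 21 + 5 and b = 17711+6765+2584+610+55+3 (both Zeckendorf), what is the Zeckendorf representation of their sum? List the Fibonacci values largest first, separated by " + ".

The two numbers are 8066 and 27728, so their sum is 35794.
Repeatedly subtract the largest Fibonacci number that fits:
take 28657 (≤ 35794); 35794 − 28657 = 7137
take 6765 (≤ 7137); 7137 − 6765 = 372
take 233 (≤ 372); 372 − 233 = 139
take 89 (≤ 139); 139 − 89 = 50
take 34 (≤ 50); 50 − 34 = 16
take 13 (≤ 16); 16 − 13 = 3
take 3 (≤ 3); 3 − 3 = 0

28657 + 6765 + 233 + 89 + 34 + 13 + 3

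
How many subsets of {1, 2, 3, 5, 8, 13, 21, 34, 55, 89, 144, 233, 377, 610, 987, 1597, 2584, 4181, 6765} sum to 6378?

42

Each representation comes from the Zeckendorf form by replacing some F_k with F_{k−1} + F_{k−2} where possible.
6378 = 4181+1597+377+144+55+21+3 = 4181+1597+377+144+55+21+2+1 = 4181+1597+377+144+55+13+8+3 = 4181+1597+377+144+55+13+8+2+1 = … (38 more), for 42 in all.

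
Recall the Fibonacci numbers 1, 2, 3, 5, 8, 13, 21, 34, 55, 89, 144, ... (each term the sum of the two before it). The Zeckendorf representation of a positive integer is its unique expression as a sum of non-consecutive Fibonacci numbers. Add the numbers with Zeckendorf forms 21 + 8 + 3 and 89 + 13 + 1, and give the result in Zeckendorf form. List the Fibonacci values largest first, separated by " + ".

89 + 34 + 8 + 3 + 1

The two numbers are 32 and 103, so their sum is 135.
Repeatedly subtract the largest Fibonacci number that fits:
subtract 89 from 135: 46 remains
subtract 34 from 46: 12 remains
subtract 8 from 12: 4 remains
subtract 3 from 4: 1 remains
subtract 1 from 1: 0 remains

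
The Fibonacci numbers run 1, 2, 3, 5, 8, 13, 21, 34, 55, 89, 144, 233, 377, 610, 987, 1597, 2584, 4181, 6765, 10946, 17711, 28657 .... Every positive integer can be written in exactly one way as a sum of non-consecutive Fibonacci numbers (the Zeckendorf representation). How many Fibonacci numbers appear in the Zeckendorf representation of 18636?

7

Greedy algorithm:
largest Fibonacci ≤ 18636 is 17711; 18636 − 17711 = 925
largest Fibonacci ≤ 925 is 610; 925 − 610 = 315
largest Fibonacci ≤ 315 is 233; 315 − 233 = 82
largest Fibonacci ≤ 82 is 55; 82 − 55 = 27
largest Fibonacci ≤ 27 is 21; 27 − 21 = 6
largest Fibonacci ≤ 6 is 5; 6 − 5 = 1
largest Fibonacci ≤ 1 is 1; 1 − 1 = 0
18636 = 17711 + 610 + 233 + 55 + 21 + 5 + 1, which has 7 terms.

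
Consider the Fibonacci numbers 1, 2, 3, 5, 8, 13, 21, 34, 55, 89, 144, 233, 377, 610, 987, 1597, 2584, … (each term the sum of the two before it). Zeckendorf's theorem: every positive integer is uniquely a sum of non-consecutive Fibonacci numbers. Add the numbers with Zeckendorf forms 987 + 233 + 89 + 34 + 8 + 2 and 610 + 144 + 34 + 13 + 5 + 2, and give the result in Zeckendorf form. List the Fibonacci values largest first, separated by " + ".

1597 + 377 + 144 + 34 + 8 + 1

The two numbers are 1353 and 808, so their sum is 2161.
Greedily peel off the largest Fibonacci term at each step:
take 1597 (≤ 2161); 2161 − 1597 = 564
take 377 (≤ 564); 564 − 377 = 187
take 144 (≤ 187); 187 − 144 = 43
take 34 (≤ 43); 43 − 34 = 9
take 8 (≤ 9); 9 − 8 = 1
take 1 (≤ 1); 1 − 1 = 0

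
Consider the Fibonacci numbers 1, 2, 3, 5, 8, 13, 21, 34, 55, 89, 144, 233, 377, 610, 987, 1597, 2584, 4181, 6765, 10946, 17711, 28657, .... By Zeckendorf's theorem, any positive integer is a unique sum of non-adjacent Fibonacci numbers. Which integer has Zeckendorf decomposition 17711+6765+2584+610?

17711+6765+2584+610 = 27670.

27670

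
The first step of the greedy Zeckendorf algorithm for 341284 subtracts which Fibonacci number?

317811 ≤ 341284 < 514229, so the largest Fibonacci number not exceeding 341284 is 317811.

317811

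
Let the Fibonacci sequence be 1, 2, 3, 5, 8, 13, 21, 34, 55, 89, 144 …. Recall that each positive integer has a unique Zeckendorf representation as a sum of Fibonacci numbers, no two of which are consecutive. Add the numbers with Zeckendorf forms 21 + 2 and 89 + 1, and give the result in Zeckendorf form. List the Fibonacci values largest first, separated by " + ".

The two numbers are 23 and 90, so their sum is 113.
largest Fibonacci ≤ 113 is 89; 113 − 89 = 24
largest Fibonacci ≤ 24 is 21; 24 − 21 = 3
largest Fibonacci ≤ 3 is 3; 3 − 3 = 0

89 + 21 + 3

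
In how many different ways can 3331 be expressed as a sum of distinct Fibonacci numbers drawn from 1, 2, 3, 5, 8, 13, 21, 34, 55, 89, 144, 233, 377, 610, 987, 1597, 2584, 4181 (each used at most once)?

3331 = 2584+610+89+34+13+1 = 2584+610+89+34+8+5+1 = 2584+377+233+89+34+13+1 = 2584+610+89+34+8+3+2+1 = … (28 more), for 32 in all.

32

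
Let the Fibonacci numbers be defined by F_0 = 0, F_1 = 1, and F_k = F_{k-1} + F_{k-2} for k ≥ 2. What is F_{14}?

Iterating the recurrence up to F_{8} = 21 and F_{7} = 13:
F_{9} = F_{8} + F_{7} = 21 + 13 = 34
F_{10} = F_{9} + F_{8} = 34 + 21 = 55
F_{11} = F_{10} + F_{9} = 55 + 34 = 89
F_{12} = F_{11} + F_{10} = 89 + 55 = 144
F_{13} = F_{12} + F_{11} = 144 + 89 = 233
F_{14} = F_{13} + F_{12} = 233 + 144 = 377

377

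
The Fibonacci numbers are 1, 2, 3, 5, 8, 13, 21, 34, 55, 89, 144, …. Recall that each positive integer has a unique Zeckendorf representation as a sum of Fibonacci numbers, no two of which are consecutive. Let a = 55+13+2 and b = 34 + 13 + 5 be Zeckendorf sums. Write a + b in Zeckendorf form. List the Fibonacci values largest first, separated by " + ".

The two numbers are 70 and 52, so their sum is 122.
Repeatedly subtract the largest Fibonacci number that fits:
take 89 (≤ 122); 122 − 89 = 33
take 21 (≤ 33); 33 − 21 = 12
take 8 (≤ 12); 12 − 8 = 4
take 3 (≤ 4); 4 − 3 = 1
take 1 (≤ 1); 1 − 1 = 0

89 + 21 + 8 + 3 + 1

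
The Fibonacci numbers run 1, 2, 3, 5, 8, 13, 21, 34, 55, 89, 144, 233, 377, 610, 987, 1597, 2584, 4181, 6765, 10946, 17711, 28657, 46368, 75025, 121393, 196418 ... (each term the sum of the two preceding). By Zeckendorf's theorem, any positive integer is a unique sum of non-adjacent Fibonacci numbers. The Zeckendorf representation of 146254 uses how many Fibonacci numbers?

146254: greatest Fibonacci not exceeding it is 121393, leaving 24861
24861: greatest Fibonacci not exceeding it is 17711, leaving 7150
7150: greatest Fibonacci not exceeding it is 6765, leaving 385
385: greatest Fibonacci not exceeding it is 377, leaving 8
8: greatest Fibonacci not exceeding it is 8, leaving 0
146254 = 121393 + 17711 + 6765 + 377 + 8, which has 5 terms.

5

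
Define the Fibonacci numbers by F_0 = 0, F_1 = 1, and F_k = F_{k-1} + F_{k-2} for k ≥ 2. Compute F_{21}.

10946

Iterating the recurrence up to F_{15} = 610 and F_{14} = 377:
F_{16} = F_{15} + F_{14} = 610 + 377 = 987
F_{17} = F_{16} + F_{15} = 987 + 610 = 1597
F_{18} = F_{17} + F_{16} = 1597 + 987 = 2584
F_{19} = F_{18} + F_{17} = 2584 + 1597 = 4181
F_{20} = F_{19} + F_{18} = 4181 + 2584 = 6765
F_{21} = F_{20} + F_{19} = 6765 + 4181 = 10946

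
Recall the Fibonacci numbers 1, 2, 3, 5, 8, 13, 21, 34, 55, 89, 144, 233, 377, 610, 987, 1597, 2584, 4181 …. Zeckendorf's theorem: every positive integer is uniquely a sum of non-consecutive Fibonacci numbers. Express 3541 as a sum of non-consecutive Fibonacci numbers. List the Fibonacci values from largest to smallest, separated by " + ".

2584 + 610 + 233 + 89 + 21 + 3 + 1

3541: greatest Fibonacci not exceeding it is 2584, leaving 957
957: greatest Fibonacci not exceeding it is 610, leaving 347
347: greatest Fibonacci not exceeding it is 233, leaving 114
114: greatest Fibonacci not exceeding it is 89, leaving 25
25: greatest Fibonacci not exceeding it is 21, leaving 4
4: greatest Fibonacci not exceeding it is 3, leaving 1
1: greatest Fibonacci not exceeding it is 1, leaving 0
So 3541 = 2584 + 610 + 233 + 89 + 21 + 3 + 1, with no two terms consecutive in the sequence.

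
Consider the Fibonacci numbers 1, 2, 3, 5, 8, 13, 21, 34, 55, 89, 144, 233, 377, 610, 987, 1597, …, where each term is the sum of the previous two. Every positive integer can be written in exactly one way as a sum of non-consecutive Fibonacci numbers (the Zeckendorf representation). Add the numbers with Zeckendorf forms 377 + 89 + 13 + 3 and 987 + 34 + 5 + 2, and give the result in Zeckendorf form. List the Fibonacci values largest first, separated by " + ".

The two numbers are 482 and 1028, so their sum is 1510.
Greedy algorithm:
largest Fibonacci ≤ 1510 is 987; 1510 − 987 = 523
largest Fibonacci ≤ 523 is 377; 523 − 377 = 146
largest Fibonacci ≤ 146 is 144; 146 − 144 = 2
largest Fibonacci ≤ 2 is 2; 2 − 2 = 0

987 + 377 + 144 + 2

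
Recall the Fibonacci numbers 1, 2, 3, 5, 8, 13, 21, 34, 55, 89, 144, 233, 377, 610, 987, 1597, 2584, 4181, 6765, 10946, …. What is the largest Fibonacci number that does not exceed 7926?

6765

6765 ≤ 7926 < 10946, so the largest Fibonacci number not exceeding 7926 is 6765.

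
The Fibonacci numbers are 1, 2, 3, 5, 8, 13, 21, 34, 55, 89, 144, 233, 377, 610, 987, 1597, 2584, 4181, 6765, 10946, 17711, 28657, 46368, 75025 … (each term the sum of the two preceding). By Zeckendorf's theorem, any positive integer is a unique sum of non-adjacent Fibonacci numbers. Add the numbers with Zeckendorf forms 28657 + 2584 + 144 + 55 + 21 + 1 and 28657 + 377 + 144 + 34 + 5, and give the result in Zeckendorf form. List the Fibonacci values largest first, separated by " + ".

The two numbers are 31462 and 29217, so their sum is 60679.
largest Fibonacci ≤ 60679 is 46368; 60679 − 46368 = 14311
largest Fibonacci ≤ 14311 is 10946; 14311 − 10946 = 3365
largest Fibonacci ≤ 3365 is 2584; 3365 − 2584 = 781
largest Fibonacci ≤ 781 is 610; 781 − 610 = 171
largest Fibonacci ≤ 171 is 144; 171 − 144 = 27
largest Fibonacci ≤ 27 is 21; 27 − 21 = 6
largest Fibonacci ≤ 6 is 5; 6 − 5 = 1
largest Fibonacci ≤ 1 is 1; 1 − 1 = 0

46368 + 10946 + 2584 + 610 + 144 + 21 + 5 + 1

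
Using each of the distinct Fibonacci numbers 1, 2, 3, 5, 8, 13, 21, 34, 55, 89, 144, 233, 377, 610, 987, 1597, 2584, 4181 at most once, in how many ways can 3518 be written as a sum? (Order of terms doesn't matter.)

Each representation comes from the Zeckendorf form by replacing some F_k with F_{k−1} + F_{k−2} where possible.
3518 = 2584+610+233+89+2 = 2584+610+233+55+34+2 = 1597+987+610+233+89+2 = 2584+610+233+55+21+13+2 = … (16 more), for 20 in all.

20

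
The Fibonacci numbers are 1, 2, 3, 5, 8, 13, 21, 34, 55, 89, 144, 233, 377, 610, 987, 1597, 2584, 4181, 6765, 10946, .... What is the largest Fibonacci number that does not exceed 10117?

6765 ≤ 10117 < 10946, so the largest Fibonacci number not exceeding 10117 is 6765.

6765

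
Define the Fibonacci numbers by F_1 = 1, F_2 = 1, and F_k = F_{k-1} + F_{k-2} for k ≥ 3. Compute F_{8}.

F_{2} = F_{1} + F_{0} = 1 + 0 = 1
F_{3} = F_{2} + F_{1} = 1 + 1 = 2
F_{4} = F_{3} + F_{2} = 2 + 1 = 3
F_{5} = F_{4} + F_{3} = 3 + 2 = 5
F_{6} = F_{5} + F_{4} = 5 + 3 = 8
F_{7} = F_{6} + F_{5} = 8 + 5 = 13
F_{8} = F_{7} + F_{6} = 13 + 8 = 21

21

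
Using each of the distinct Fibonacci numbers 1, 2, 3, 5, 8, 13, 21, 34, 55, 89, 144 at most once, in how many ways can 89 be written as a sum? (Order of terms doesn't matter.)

Each representation comes from the Zeckendorf form by replacing some F_k with F_{k−1} + F_{k−2} where possible.
89 = 89 = 55+34 = 55+21+13 = 55+21+8+5 = … (1 more), for 5 in all.

5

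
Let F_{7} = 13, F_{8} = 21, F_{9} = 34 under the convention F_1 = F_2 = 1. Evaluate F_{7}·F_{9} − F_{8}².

1

13·34 − 21² = 442 − 441 = 1. (Cassini's identity: F_{k−1}F_{k+1} − F_k² = (−1)^k.)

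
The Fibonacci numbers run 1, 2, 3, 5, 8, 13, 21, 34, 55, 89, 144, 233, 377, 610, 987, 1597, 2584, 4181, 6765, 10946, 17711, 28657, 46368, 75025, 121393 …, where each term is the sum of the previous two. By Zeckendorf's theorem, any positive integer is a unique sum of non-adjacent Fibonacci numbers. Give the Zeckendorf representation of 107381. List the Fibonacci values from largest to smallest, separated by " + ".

75025 + 28657 + 2584 + 987 + 89 + 34 + 5

Greedily peel off the largest Fibonacci term at each step:
107381: greatest Fibonacci not exceeding it is 75025, leaving 32356
32356: greatest Fibonacci not exceeding it is 28657, leaving 3699
3699: greatest Fibonacci not exceeding it is 2584, leaving 1115
1115: greatest Fibonacci not exceeding it is 987, leaving 128
128: greatest Fibonacci not exceeding it is 89, leaving 39
39: greatest Fibonacci not exceeding it is 34, leaving 5
5: greatest Fibonacci not exceeding it is 5, leaving 0
So 107381 = 75025 + 28657 + 2584 + 987 + 89 + 34 + 5, with no two terms consecutive in the sequence.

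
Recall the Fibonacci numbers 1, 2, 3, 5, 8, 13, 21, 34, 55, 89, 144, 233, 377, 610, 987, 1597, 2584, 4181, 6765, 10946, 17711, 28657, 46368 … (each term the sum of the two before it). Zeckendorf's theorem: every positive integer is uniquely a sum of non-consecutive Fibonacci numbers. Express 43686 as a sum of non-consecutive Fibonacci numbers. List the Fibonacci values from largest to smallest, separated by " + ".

Repeatedly subtract the largest Fibonacci number that fits:
take 28657 (≤ 43686); 43686 − 28657 = 15029
take 10946 (≤ 15029); 15029 − 10946 = 4083
take 2584 (≤ 4083); 4083 − 2584 = 1499
take 987 (≤ 1499); 1499 − 987 = 512
take 377 (≤ 512); 512 − 377 = 135
take 89 (≤ 135); 135 − 89 = 46
take 34 (≤ 46); 46 − 34 = 12
take 8 (≤ 12); 12 − 8 = 4
take 3 (≤ 4); 4 − 3 = 1
take 1 (≤ 1); 1 − 1 = 0
So 43686 = 28657 + 10946 + 2584 + 987 + 377 + 89 + 34 + 8 + 3 + 1, with no two terms consecutive in the sequence.

28657 + 10946 + 2584 + 987 + 377 + 89 + 34 + 8 + 3 + 1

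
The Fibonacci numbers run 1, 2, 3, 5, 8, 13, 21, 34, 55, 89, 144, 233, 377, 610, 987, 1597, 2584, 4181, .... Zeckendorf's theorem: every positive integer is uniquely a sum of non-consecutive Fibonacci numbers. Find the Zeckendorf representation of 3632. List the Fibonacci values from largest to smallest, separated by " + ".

Repeatedly subtract the largest Fibonacci number that fits:
2584 ≤ 3632 < 4181, so take 2584; remainder 1048
987 ≤ 1048 < 1597, so take 987; remainder 61
55 ≤ 61 < 89, so take 55; remainder 6
5 ≤ 6 < 8, so take 5; remainder 1
1 ≤ 1 < 2, so take 1; remainder 0
So 3632 = 2584 + 987 + 55 + 5 + 1, with no two terms consecutive in the sequence.

2584 + 987 + 55 + 5 + 1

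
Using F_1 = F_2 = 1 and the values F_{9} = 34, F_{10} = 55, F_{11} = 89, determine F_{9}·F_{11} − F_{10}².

1

34·89 − 55² = 3026 − 3025 = 1. (Cassini's identity: F_{k−1}F_{k+1} − F_k² = (−1)^k.)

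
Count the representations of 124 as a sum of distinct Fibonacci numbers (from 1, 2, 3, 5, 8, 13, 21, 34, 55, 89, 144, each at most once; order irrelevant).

7

Starting from the Zeckendorf form and repeatedly splitting a term F_k into F_{k−1} + F_{k−2} (when neither is already used) reaches every representation.
124 = 89+34+1 = 89+21+13+1 = 89+21+8+5+1 = 55+34+21+13+1 = 89+21+8+3+2+1 = … (2 more), for 7 in all.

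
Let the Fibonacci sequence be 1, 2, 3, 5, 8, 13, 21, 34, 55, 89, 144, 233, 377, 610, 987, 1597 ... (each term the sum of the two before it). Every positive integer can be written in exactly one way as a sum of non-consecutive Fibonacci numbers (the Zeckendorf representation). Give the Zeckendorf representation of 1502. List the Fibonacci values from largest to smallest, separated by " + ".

987 + 377 + 89 + 34 + 13 + 2

Greedy algorithm:
largest Fibonacci ≤ 1502 is 987; 1502 − 987 = 515
largest Fibonacci ≤ 515 is 377; 515 − 377 = 138
largest Fibonacci ≤ 138 is 89; 138 − 89 = 49
largest Fibonacci ≤ 49 is 34; 49 − 34 = 15
largest Fibonacci ≤ 15 is 13; 15 − 13 = 2
largest Fibonacci ≤ 2 is 2; 2 − 2 = 0
So 1502 = 987 + 377 + 89 + 34 + 13 + 2, with no two terms consecutive in the sequence.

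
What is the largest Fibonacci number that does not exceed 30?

21

21 ≤ 30 < 34, so the largest Fibonacci number not exceeding 30 is 21.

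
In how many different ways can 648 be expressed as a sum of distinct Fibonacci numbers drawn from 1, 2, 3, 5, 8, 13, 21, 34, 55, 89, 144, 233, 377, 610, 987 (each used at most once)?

648 = 610+34+3+1 = 610+21+13+3+1 = 377+233+34+3+1 = 610+21+8+5+3+1 = … (7 more), for 11 in all.

11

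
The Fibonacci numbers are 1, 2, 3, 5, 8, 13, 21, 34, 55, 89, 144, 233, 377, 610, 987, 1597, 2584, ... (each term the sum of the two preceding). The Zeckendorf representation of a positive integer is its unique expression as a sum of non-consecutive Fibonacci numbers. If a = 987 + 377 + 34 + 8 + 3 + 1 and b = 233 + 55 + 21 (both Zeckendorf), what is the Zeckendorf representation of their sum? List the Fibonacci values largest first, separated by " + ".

The two numbers are 1410 and 309, so their sum is 1719.
1719 − 1597 = 122
122 − 89 = 33
33 − 21 = 12
12 − 8 = 4
4 − 3 = 1
1 − 1 = 0

1597 + 89 + 21 + 8 + 3 + 1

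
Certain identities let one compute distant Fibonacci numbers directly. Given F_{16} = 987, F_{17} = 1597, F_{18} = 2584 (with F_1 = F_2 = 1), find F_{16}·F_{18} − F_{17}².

987·2584 − 1597² = 2550408 − 2550409 = -1. (Cassini's identity: F_{k−1}F_{k+1} − F_k² = (−1)^k.)

-1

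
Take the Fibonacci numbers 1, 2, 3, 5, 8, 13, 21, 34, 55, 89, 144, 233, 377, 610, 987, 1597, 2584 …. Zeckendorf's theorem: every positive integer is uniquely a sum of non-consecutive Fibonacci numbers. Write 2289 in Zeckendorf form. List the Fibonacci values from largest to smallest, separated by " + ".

1597 + 610 + 55 + 21 + 5 + 1

Repeatedly subtract the largest Fibonacci number that fits:
take 1597 (≤ 2289); 2289 − 1597 = 692
take 610 (≤ 692); 692 − 610 = 82
take 55 (≤ 82); 82 − 55 = 27
take 21 (≤ 27); 27 − 21 = 6
take 5 (≤ 6); 6 − 5 = 1
take 1 (≤ 1); 1 − 1 = 0
So 2289 = 1597 + 610 + 55 + 21 + 5 + 1, with no two terms consecutive in the sequence.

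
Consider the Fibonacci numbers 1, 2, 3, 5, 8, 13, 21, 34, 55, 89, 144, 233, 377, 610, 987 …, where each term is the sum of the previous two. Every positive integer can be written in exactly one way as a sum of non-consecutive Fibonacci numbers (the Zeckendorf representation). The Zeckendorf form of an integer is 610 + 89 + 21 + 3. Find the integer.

723

610 + 89 + 21 + 3 = 723.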